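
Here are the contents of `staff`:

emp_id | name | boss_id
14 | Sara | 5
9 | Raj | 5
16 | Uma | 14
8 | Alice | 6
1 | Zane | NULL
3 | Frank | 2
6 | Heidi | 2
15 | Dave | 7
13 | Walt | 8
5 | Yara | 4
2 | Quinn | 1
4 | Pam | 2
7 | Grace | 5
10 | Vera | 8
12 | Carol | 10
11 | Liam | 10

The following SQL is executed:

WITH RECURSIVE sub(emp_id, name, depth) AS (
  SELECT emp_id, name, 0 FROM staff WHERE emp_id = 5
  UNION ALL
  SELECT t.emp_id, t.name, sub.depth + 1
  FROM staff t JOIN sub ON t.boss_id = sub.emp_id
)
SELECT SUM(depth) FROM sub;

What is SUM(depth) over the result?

7

Base: emp_id=5 (Yara) at depth 0.
Iteration 1: rows with boss_id in {5} -> Grace (id 7, depth 1), Raj (id 9, depth 1), Sara (id 14, depth 1).
Iteration 2: rows with boss_id in {7,9,14} -> Dave (id 15, depth 2), Uma (id 16, depth 2).
Iteration 3: no rows with boss_id in {15,16}; recursion stops.
SUM(depth) = 0 + 1 + 1 + 1 + 2 + 2 = 7.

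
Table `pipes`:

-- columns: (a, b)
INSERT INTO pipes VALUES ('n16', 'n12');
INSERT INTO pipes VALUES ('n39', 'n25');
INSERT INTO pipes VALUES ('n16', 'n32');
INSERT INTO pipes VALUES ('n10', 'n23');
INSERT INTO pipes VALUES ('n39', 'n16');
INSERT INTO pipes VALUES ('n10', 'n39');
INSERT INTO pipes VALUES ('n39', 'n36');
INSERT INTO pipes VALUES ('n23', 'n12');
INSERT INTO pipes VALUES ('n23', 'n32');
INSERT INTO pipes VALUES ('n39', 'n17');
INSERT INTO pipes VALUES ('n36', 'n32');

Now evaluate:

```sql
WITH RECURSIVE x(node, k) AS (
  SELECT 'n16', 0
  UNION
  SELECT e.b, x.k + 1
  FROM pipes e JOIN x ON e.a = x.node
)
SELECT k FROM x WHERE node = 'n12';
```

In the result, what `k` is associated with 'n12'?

Base: (n16, k=0).
Iteration 1: edges from {n16} -> (n12, k=1), (n32, k=1).
Iteration 2: no outgoing edges from {n12,n32}; recursion stops.

1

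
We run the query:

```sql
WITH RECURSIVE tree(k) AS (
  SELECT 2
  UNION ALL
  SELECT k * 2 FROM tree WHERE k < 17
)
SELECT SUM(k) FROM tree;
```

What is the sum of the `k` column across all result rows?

Base: k=2.
Iteration 1: 2 < 17 holds -> k = 2 * 2 = 4.
Iteration 2: 4 < 17 holds -> k = 4 * 2 = 8.
Iteration 3: 8 < 17 holds -> k = 8 * 2 = 16.
Iteration 4: 16 < 17 holds -> k = 16 * 2 = 32.
Iteration 5: 32 < 17 fails; recursion stops.
SUM(k) = 2 + 4 + 8 + 16 + 32 = 62.

62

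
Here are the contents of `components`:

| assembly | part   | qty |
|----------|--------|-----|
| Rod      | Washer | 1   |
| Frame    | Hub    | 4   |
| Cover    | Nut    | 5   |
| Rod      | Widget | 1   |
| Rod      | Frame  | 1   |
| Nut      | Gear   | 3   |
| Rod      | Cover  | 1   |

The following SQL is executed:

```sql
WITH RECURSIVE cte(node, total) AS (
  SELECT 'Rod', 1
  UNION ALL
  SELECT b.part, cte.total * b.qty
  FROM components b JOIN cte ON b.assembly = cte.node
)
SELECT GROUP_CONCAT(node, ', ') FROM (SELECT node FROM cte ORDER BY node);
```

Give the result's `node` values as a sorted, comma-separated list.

Base: (Rod, total=1).
Iteration 1: components of {Rod} -> Cover = 1*1 = 1, Frame = 1*1 = 1, Washer = 1*1 = 1, Widget = 1*1 = 1.
Iteration 2: components of {Cover,Frame,Washer,Widget} -> Hub = 1*4 = 4, Nut = 1*5 = 5.
Iteration 3: components of {Hub,Nut} -> Gear = 5*3 = 15.
Iteration 4: no further components; recursion stops.

Cover, Frame, Gear, Hub, Nut, Rod, Washer, Widget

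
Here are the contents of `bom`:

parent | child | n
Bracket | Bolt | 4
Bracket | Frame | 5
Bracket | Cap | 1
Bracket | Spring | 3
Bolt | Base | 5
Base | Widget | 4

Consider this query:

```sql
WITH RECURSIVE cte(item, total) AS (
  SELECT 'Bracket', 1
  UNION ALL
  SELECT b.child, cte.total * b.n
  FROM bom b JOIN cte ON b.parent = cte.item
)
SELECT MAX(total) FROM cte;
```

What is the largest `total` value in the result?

80

Base: (Bracket, total=1).
Iteration 1: components of {Bracket} -> Bolt = 1*4 = 4, Cap = 1*1 = 1, Frame = 1*5 = 5, Spring = 1*3 = 3.
Iteration 2: components of {Bolt,Cap,Frame,Spring} -> Base = 4*5 = 20.
Iteration 3: components of {Base} -> Widget = 20*4 = 80.
Iteration 4: no further components; recursion stops.
total values: 1, 4, 5, 1, 3, 20, 80; the maximum is 80.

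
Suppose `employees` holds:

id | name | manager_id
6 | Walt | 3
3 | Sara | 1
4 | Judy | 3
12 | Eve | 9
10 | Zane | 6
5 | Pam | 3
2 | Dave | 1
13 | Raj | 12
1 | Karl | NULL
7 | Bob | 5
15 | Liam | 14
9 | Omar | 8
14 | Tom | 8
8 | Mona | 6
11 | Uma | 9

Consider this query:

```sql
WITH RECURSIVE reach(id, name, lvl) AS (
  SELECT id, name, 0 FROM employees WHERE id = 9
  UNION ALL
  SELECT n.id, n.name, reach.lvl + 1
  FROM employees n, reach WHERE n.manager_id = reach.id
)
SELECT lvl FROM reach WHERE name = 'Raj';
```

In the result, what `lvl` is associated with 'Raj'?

Base: id=9 (Omar) at lvl 0.
Iteration 1: rows with manager_id in {9} -> Uma (id 11, lvl 1), Eve (id 12, lvl 1).
Iteration 2: rows with manager_id in {11,12} -> Raj (id 13, lvl 2).
Iteration 3: no rows with manager_id in {13}; recursion stops.

2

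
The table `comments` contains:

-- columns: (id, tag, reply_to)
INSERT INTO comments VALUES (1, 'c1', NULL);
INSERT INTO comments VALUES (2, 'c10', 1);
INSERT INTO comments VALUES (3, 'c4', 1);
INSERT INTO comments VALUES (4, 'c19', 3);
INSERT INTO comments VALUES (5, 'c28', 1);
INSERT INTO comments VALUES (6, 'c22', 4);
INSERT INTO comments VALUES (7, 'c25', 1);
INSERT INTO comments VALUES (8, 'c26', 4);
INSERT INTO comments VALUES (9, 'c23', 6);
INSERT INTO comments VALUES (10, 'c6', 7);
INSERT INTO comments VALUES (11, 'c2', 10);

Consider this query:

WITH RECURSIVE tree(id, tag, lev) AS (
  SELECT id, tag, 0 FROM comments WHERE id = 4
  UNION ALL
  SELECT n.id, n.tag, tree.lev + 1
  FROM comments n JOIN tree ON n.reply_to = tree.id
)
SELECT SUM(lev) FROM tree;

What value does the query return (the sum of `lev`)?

4

Base: id=4 (c19) at lev 0.
Iteration 1: rows with reply_to in {4} -> c22 (id 6, lev 1), c26 (id 8, lev 1).
Iteration 2: rows with reply_to in {6,8} -> c23 (id 9, lev 2).
Iteration 3: no rows with reply_to in {9}; recursion stops.
SUM(lev) = 0 + 1 + 1 + 2 = 4.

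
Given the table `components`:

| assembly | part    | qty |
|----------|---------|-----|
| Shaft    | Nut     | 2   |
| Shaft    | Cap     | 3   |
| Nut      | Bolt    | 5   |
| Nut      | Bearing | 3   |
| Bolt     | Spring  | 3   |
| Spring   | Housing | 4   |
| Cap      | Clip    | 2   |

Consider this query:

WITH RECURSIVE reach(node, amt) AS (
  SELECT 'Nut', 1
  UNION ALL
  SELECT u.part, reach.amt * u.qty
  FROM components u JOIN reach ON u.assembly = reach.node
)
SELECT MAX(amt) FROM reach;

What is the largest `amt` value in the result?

Base: (Nut, amt=1).
Iteration 1: components of {Nut} -> Bearing = 1*3 = 3, Bolt = 1*5 = 5.
Iteration 2: components of {Bearing,Bolt} -> Spring = 5*3 = 15.
Iteration 3: components of {Spring} -> Housing = 15*4 = 60.
Iteration 4: no further components; recursion stops.
amt values: 1, 5, 3, 15, 60; the maximum is 60.

60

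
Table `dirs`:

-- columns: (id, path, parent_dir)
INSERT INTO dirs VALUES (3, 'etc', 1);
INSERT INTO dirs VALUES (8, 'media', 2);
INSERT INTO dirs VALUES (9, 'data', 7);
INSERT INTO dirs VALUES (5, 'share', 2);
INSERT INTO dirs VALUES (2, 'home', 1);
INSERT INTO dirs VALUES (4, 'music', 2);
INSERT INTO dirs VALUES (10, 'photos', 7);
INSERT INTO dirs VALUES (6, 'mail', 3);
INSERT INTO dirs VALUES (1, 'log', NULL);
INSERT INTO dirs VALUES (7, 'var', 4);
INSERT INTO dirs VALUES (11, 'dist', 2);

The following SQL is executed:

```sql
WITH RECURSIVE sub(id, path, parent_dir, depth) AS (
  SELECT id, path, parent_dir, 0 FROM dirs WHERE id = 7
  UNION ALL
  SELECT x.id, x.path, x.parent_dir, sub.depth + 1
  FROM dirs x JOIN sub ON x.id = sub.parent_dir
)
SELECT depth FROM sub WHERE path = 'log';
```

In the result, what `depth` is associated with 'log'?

3

Base: id=7 (var), parent_dir=4, depth 0.
Iteration 1: join on id=4 -> music (id 4, parent_dir=2, depth 1).
Iteration 2: join on id=2 -> home (id 2, parent_dir=1, depth 2).
Iteration 3: join on id=1 -> log (id 1, parent_dir=NULL, depth 3).
Iteration 4: parent_dir is NULL; no match; recursion stops.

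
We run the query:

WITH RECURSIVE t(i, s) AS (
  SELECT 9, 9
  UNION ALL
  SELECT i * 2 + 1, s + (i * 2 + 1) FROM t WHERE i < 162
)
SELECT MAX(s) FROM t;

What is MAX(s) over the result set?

Base: i=9, s=9.
Iteration 1: 9 < 162 holds -> i = 9 * 2 + 1 = 19, s = 9 + 19 = 28.
Iteration 2: 19 < 162 holds -> i = 19 * 2 + 1 = 39, s = 28 + 39 = 67.
Iteration 3: 39 < 162 holds -> i = 39 * 2 + 1 = 79, s = 67 + 79 = 146.
Iteration 4: 79 < 162 holds -> i = 79 * 2 + 1 = 159, s = 146 + 159 = 305.
Iteration 5: 159 < 162 holds -> i = 159 * 2 + 1 = 319, s = 305 + 319 = 624.
Iteration 6: 319 < 162 fails; recursion stops.
s values: 9, 28, 67, 146, 305, 624; the maximum is 624.

624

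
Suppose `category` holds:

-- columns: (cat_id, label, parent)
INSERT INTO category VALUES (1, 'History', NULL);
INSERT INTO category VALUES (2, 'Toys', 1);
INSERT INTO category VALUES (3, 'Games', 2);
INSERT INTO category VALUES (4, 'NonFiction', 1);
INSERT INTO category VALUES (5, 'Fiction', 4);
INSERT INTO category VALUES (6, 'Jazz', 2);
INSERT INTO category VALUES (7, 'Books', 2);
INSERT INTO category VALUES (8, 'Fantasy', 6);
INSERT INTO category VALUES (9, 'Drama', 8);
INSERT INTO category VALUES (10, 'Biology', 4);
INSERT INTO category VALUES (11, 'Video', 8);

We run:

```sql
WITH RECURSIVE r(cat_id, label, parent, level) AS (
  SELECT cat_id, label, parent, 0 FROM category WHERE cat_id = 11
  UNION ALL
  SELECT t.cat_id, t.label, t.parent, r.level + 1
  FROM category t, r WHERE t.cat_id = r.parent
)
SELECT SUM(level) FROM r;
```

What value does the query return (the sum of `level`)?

10

Base: cat_id=11 (Video), parent=8, level 0.
Iteration 1: join on cat_id=8 -> Fantasy (id 8, parent=6, level 1).
Iteration 2: join on cat_id=6 -> Jazz (id 6, parent=2, level 2).
Iteration 3: join on cat_id=2 -> Toys (id 2, parent=1, level 3).
Iteration 4: join on cat_id=1 -> History (id 1, parent=NULL, level 4).
Iteration 5: parent is NULL; no match; recursion stops.
SUM(level) = 0 + 1 + 2 + 3 + 4 = 10.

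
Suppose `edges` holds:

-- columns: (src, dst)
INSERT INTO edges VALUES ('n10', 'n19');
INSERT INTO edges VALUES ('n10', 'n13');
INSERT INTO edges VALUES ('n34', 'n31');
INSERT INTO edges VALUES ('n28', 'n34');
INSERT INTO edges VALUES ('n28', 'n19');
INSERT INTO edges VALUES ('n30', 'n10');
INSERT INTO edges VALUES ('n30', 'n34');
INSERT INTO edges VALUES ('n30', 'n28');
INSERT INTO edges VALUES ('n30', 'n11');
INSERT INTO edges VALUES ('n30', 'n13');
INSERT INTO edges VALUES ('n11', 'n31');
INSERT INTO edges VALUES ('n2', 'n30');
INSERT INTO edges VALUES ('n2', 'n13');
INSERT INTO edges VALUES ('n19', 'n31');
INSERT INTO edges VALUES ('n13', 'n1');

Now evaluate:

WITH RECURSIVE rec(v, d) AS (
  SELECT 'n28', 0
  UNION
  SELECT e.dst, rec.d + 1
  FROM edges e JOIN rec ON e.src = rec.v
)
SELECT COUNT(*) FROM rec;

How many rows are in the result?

4

Base: (n28, d=0).
Iteration 1: edges from {n28} -> (n19, d=1), (n34, d=1).
Iteration 2: edges from {n19,n34} -> (n31, d=2). [UNION drops 1 duplicate row(s)]
Iteration 3: no outgoing edges from {n31}; recursion stops.
Total rows emitted: 4.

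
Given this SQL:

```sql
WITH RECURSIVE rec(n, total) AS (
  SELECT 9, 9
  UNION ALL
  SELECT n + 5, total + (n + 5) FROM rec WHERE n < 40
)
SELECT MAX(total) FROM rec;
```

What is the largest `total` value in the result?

212

Base: n=9, total=9.
Iteration 1: 9 < 40 holds -> n = 9 + 5 = 14, total = 9 + 14 = 23.
Iteration 2: 14 < 40 holds -> n = 14 + 5 = 19, total = 23 + 19 = 42.
Iteration 3: 19 < 40 holds -> n = 19 + 5 = 24, total = 42 + 24 = 66.
Iteration 4: 24 < 40 holds -> n = 24 + 5 = 29, total = 66 + 29 = 95.
Iteration 5: 29 < 40 holds -> n = 29 + 5 = 34, total = 95 + 34 = 129.
Iteration 6: 34 < 40 holds -> n = 34 + 5 = 39, total = 129 + 39 = 168.
Iteration 7: 39 < 40 holds -> n = 39 + 5 = 44, total = 168 + 44 = 212.
Iteration 8: 44 < 40 fails; recursion stops.
total values: 9, 23, 42, 66, 95, 129, 168, 212; the maximum is 212.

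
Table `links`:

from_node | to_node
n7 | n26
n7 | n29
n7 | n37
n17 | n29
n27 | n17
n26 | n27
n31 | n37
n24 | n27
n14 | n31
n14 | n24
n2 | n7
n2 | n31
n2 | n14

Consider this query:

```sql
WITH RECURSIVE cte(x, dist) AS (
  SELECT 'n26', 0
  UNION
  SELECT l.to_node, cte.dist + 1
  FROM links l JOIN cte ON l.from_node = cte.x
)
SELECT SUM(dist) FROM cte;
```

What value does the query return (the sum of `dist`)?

Base: (n26, dist=0).
Iteration 1: edges from {n26} -> (n27, dist=1).
Iteration 2: edges from {n27} -> (n17, dist=2).
Iteration 3: edges from {n17} -> (n29, dist=3).
Iteration 4: no outgoing edges from {n29}; recursion stops.
SUM(dist) = 0 + 1 + 2 + 3 = 6.

6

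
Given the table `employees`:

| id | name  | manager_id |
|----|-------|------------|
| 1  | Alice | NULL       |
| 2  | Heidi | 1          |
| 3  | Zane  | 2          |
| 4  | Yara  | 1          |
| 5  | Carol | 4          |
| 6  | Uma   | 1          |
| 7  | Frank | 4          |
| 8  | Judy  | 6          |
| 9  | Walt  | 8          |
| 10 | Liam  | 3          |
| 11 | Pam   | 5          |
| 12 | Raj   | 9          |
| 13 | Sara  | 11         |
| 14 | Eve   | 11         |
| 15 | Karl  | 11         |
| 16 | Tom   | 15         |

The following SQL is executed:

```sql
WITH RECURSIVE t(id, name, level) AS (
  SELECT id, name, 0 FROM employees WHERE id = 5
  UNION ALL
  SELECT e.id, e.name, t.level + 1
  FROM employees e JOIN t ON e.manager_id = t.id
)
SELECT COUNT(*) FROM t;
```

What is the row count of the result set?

Base: id=5 (Carol) at level 0.
Iteration 1: rows with manager_id in {5} -> Pam (id 11, level 1).
Iteration 2: rows with manager_id in {11} -> Sara (id 13, level 2), Eve (id 14, level 2), Karl (id 15, level 2).
Iteration 3: rows with manager_id in {13,14,15} -> Tom (id 16, level 3).
Iteration 4: no rows with manager_id in {16}; recursion stops.
Total rows emitted: 6.

6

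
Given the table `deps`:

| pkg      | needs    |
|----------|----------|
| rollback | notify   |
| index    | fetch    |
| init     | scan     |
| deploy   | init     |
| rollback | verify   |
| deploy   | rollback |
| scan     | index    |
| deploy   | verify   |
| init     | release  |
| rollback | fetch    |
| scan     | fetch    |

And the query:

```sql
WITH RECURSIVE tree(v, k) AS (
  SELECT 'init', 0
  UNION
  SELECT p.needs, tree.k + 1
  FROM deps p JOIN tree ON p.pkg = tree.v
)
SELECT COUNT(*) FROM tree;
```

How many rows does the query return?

6

Base: (init, k=0).
Iteration 1: edges from {init} -> (release, k=1), (scan, k=1).
Iteration 2: edges from {release,scan} -> (fetch, k=2), (index, k=2).
Iteration 3: edges from {fetch,index} -> (fetch, k=3).
Iteration 4: no outgoing edges from {fetch}; recursion stops.
Total rows emitted: 6.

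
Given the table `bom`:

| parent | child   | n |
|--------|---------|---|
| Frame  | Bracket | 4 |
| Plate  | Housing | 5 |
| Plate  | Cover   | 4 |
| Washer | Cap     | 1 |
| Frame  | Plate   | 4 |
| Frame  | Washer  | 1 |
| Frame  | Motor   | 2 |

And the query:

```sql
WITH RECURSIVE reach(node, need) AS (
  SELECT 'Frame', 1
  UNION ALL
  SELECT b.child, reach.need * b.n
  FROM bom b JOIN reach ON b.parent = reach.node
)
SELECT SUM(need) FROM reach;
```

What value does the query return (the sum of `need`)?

49

Base: (Frame, need=1).
Iteration 1: components of {Frame} -> Bracket = 1*4 = 4, Motor = 1*2 = 2, Plate = 1*4 = 4, Washer = 1*1 = 1.
Iteration 2: components of {Bracket,Motor,Plate,Washer} -> Cap = 1*1 = 1, Cover = 4*4 = 16, Housing = 4*5 = 20.
Iteration 3: no further components; recursion stops.
SUM(need) = 1 + 1 + 2 + 4 + 4 + 1 + 20 + 16 = 49.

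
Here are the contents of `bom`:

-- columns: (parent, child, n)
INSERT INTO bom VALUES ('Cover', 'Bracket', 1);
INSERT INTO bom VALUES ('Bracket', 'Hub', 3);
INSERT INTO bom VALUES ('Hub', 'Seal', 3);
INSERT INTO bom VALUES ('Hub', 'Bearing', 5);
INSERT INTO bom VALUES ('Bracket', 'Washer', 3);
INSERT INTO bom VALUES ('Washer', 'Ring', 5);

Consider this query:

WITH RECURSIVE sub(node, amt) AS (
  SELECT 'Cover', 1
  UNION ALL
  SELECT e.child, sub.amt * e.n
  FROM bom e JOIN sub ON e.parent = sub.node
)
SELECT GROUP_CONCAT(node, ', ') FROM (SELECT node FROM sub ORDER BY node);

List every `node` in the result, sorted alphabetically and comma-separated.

Base: (Cover, amt=1).
Iteration 1: components of {Cover} -> Bracket = 1*1 = 1.
Iteration 2: components of {Bracket} -> Hub = 1*3 = 3, Washer = 1*3 = 3.
Iteration 3: components of {Hub,Washer} -> Bearing = 3*5 = 15, Ring = 3*5 = 15, Seal = 3*3 = 9.
Iteration 4: no further components; recursion stops.

Bearing, Bracket, Cover, Hub, Ring, Seal, Washer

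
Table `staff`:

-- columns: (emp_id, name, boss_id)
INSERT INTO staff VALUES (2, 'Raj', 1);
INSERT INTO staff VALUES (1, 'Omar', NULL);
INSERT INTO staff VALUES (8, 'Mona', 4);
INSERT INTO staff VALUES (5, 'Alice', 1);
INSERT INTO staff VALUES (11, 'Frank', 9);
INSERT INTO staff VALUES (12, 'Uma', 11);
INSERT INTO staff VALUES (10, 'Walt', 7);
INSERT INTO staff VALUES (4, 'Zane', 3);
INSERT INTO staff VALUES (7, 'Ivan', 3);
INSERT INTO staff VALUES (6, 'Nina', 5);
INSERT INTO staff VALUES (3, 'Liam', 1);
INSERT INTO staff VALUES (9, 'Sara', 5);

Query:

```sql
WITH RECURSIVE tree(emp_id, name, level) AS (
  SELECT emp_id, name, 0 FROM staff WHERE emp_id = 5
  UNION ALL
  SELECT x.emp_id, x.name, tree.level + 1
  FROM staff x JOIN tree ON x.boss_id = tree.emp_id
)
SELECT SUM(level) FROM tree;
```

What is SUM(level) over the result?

Base: emp_id=5 (Alice) at level 0.
Iteration 1: rows with boss_id in {5} -> Nina (id 6, level 1), Sara (id 9, level 1).
Iteration 2: rows with boss_id in {6,9} -> Frank (id 11, level 2).
Iteration 3: rows with boss_id in {11} -> Uma (id 12, level 3).
Iteration 4: no rows with boss_id in {12}; recursion stops.
SUM(level) = 0 + 1 + 1 + 2 + 3 = 7.

7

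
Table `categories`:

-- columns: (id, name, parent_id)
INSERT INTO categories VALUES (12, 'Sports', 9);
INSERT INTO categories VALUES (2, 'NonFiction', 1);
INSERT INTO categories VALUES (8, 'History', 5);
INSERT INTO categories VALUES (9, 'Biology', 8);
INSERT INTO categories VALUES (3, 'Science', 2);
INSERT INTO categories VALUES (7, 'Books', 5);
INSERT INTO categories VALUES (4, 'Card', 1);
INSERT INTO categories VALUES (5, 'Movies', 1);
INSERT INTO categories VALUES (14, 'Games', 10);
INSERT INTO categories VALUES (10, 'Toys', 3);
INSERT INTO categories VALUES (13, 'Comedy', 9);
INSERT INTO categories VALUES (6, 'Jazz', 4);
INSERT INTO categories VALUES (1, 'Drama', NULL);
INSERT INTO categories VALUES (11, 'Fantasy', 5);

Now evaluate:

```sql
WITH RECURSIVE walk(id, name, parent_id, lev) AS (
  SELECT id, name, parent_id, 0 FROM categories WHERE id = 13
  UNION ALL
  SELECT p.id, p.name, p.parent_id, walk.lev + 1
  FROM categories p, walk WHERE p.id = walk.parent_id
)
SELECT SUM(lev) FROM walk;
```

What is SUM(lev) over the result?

Base: id=13 (Comedy), parent_id=9, lev 0.
Iteration 1: join on id=9 -> Biology (id 9, parent_id=8, lev 1).
Iteration 2: join on id=8 -> History (id 8, parent_id=5, lev 2).
Iteration 3: join on id=5 -> Movies (id 5, parent_id=1, lev 3).
Iteration 4: join on id=1 -> Drama (id 1, parent_id=NULL, lev 4).
Iteration 5: parent_id is NULL; no match; recursion stops.
SUM(lev) = 0 + 1 + 2 + 3 + 4 = 10.

10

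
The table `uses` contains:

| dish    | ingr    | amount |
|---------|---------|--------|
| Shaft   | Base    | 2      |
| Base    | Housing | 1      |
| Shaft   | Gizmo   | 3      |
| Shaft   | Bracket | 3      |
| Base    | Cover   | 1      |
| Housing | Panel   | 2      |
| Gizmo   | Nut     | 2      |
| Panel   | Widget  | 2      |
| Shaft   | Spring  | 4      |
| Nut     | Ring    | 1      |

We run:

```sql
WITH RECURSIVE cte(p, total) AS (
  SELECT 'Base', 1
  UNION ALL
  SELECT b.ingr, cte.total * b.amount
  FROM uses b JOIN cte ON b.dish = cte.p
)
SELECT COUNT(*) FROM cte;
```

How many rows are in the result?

Base: (Base, total=1).
Iteration 1: components of {Base} -> Cover = 1*1 = 1, Housing = 1*1 = 1.
Iteration 2: components of {Cover,Housing} -> Panel = 1*2 = 2.
Iteration 3: components of {Panel} -> Widget = 2*2 = 4.
Iteration 4: no further components; recursion stops.
Total rows emitted: 5.

5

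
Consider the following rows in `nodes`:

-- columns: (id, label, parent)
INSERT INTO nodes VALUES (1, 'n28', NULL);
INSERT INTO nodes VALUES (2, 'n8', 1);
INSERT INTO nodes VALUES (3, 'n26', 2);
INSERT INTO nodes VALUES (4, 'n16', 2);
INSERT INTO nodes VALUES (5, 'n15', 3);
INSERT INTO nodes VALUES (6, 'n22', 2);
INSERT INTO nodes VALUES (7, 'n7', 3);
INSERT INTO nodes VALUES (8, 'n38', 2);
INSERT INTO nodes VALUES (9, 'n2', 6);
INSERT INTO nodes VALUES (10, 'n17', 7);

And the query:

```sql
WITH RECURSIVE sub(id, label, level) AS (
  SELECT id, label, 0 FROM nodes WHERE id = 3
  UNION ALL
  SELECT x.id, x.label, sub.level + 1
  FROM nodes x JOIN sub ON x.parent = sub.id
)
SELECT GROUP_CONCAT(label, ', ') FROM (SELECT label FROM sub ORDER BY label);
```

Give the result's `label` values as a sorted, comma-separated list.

n15, n17, n26, n7

Base: id=3 (n26) at level 0.
Iteration 1: rows with parent in {3} -> n15 (id 5, level 1), n7 (id 7, level 1).
Iteration 2: rows with parent in {5,7} -> n17 (id 10, level 2).
Iteration 3: no rows with parent in {10}; recursion stops.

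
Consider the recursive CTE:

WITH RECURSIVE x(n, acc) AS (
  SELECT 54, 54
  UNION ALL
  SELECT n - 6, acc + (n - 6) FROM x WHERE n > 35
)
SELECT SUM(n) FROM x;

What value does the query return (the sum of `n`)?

Base: n=54, acc=54.
Iteration 1: 54 > 35 holds -> n = 54 - 6 = 48, acc = 54 + 48 = 102.
Iteration 2: 48 > 35 holds -> n = 48 - 6 = 42, acc = 102 + 42 = 144.
Iteration 3: 42 > 35 holds -> n = 42 - 6 = 36, acc = 144 + 36 = 180.
Iteration 4: 36 > 35 holds -> n = 36 - 6 = 30, acc = 180 + 30 = 210.
Iteration 5: 30 > 35 fails; recursion stops.
SUM(n) = 54 + 48 + 42 + 36 + 30 = 210.

210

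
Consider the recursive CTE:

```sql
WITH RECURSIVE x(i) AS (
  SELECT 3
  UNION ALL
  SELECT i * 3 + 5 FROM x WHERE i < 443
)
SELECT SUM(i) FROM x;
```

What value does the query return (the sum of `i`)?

653

Base: i=3.
Iteration 1: 3 < 443 holds -> i = 3 * 3 + 5 = 14.
Iteration 2: 14 < 443 holds -> i = 14 * 3 + 5 = 47.
Iteration 3: 47 < 443 holds -> i = 47 * 3 + 5 = 146.
Iteration 4: 146 < 443 holds -> i = 146 * 3 + 5 = 443.
Iteration 5: 443 < 443 fails; recursion stops.
SUM(i) = 3 + 14 + 47 + 146 + 443 = 653.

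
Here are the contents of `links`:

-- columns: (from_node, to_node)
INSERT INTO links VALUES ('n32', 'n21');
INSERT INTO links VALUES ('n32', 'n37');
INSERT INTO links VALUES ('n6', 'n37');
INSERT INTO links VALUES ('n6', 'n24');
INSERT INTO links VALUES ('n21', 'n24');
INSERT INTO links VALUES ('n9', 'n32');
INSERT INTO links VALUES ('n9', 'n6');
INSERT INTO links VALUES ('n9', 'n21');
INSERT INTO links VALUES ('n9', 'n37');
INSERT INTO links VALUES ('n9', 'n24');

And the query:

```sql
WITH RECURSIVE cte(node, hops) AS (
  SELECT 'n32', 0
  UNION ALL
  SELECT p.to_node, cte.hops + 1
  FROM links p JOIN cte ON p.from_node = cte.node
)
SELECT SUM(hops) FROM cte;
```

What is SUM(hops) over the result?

Base: (n32, hops=0).
Iteration 1: edges from {n32} -> (n21, hops=1), (n37, hops=1).
Iteration 2: edges from {n21,n37} -> (n24, hops=2).
Iteration 3: no outgoing edges from {n24}; recursion stops.
SUM(hops) = 0 + 1 + 1 + 2 = 4.

4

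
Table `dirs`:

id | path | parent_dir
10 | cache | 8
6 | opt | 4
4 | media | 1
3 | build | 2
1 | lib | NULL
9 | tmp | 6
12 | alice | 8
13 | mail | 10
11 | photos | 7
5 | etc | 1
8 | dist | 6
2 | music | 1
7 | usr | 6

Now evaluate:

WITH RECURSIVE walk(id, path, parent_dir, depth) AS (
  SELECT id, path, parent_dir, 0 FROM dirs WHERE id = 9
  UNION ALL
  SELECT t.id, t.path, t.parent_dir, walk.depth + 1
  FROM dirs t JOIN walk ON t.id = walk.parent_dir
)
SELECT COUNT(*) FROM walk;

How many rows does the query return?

4

Base: id=9 (tmp), parent_dir=6, depth 0.
Iteration 1: join on id=6 -> opt (id 6, parent_dir=4, depth 1).
Iteration 2: join on id=4 -> media (id 4, parent_dir=1, depth 2).
Iteration 3: join on id=1 -> lib (id 1, parent_dir=NULL, depth 3).
Iteration 4: parent_dir is NULL; no match; recursion stops.
Total rows emitted: 4.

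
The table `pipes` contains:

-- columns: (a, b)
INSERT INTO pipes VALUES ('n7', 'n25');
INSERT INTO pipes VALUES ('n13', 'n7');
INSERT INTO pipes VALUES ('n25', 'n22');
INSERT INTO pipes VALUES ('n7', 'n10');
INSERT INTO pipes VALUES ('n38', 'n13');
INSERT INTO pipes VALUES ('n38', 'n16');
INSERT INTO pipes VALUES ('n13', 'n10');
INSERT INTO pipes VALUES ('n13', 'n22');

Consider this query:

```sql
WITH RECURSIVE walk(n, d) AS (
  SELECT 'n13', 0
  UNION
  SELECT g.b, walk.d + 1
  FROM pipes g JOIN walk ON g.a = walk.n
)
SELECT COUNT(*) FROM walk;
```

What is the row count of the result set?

7

Base: (n13, d=0).
Iteration 1: edges from {n13} -> (n10, d=1), (n22, d=1), (n7, d=1).
Iteration 2: edges from {n10,n22,n7} -> (n10, d=2), (n25, d=2).
Iteration 3: edges from {n10,n25} -> (n22, d=3).
Iteration 4: no outgoing edges from {n22}; recursion stops.
Total rows emitted: 7.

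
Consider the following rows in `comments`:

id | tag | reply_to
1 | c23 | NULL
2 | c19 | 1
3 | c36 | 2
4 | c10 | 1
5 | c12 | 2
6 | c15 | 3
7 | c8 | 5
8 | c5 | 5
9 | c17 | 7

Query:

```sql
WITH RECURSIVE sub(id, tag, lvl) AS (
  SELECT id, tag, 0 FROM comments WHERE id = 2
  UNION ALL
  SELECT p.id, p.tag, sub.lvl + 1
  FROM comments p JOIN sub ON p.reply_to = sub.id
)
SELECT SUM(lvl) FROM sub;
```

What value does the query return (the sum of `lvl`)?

Base: id=2 (c19) at lvl 0.
Iteration 1: rows with reply_to in {2} -> c36 (id 3, lvl 1), c12 (id 5, lvl 1).
Iteration 2: rows with reply_to in {3,5} -> c15 (id 6, lvl 2), c8 (id 7, lvl 2), c5 (id 8, lvl 2).
Iteration 3: rows with reply_to in {6,7,8} -> c17 (id 9, lvl 3).
Iteration 4: no rows with reply_to in {9}; recursion stops.
SUM(lvl) = 0 + 1 + 1 + 2 + 2 + 2 + 3 = 11.

11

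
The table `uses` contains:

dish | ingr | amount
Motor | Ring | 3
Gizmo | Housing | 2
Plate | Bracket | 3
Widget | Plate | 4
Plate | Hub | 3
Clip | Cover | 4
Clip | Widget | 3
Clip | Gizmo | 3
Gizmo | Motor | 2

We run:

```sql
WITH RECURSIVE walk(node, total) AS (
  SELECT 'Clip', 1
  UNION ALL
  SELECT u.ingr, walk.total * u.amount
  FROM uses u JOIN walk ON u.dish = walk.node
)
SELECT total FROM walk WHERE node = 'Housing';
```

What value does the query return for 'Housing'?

6

Base: (Clip, total=1).
Iteration 1: components of {Clip} -> Cover = 1*4 = 4, Gizmo = 1*3 = 3, Widget = 1*3 = 3.
Iteration 2: components of {Cover,Gizmo,Widget} -> Housing = 3*2 = 6, Motor = 3*2 = 6, Plate = 3*4 = 12.
Iteration 3: components of {Housing,Motor,Plate} -> Bracket = 12*3 = 36, Hub = 12*3 = 36, Ring = 6*3 = 18.
Iteration 4: no further components; recursion stops.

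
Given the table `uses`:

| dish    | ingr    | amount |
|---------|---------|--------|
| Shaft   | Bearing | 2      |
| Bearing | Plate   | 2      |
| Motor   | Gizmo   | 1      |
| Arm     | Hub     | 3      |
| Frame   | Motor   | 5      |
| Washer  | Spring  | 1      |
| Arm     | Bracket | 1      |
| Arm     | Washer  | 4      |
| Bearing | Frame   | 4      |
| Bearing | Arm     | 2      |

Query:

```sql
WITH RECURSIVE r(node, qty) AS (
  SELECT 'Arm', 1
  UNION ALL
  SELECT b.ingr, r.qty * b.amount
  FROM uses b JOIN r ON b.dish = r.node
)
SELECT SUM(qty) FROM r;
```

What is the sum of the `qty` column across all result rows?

Base: (Arm, qty=1).
Iteration 1: components of {Arm} -> Bracket = 1*1 = 1, Hub = 1*3 = 3, Washer = 1*4 = 4.
Iteration 2: components of {Bracket,Hub,Washer} -> Spring = 4*1 = 4.
Iteration 3: no further components; recursion stops.
SUM(qty) = 1 + 1 + 4 + 3 + 4 = 13.

13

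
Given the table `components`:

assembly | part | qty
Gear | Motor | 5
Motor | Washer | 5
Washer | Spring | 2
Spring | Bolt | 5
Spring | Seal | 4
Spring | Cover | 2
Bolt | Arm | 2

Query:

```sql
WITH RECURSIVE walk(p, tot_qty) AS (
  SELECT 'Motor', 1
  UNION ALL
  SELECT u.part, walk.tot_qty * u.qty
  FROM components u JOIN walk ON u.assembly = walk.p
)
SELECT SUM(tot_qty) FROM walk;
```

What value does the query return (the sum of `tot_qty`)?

Base: (Motor, tot_qty=1).
Iteration 1: components of {Motor} -> Washer = 1*5 = 5.
Iteration 2: components of {Washer} -> Spring = 5*2 = 10.
Iteration 3: components of {Spring} -> Bolt = 10*5 = 50, Cover = 10*2 = 20, Seal = 10*4 = 40.
Iteration 4: components of {Bolt,Cover,Seal} -> Arm = 50*2 = 100.
Iteration 5: no further components; recursion stops.
SUM(tot_qty) = 1 + 5 + 10 + 50 + 40 + 20 + 100 = 226.

226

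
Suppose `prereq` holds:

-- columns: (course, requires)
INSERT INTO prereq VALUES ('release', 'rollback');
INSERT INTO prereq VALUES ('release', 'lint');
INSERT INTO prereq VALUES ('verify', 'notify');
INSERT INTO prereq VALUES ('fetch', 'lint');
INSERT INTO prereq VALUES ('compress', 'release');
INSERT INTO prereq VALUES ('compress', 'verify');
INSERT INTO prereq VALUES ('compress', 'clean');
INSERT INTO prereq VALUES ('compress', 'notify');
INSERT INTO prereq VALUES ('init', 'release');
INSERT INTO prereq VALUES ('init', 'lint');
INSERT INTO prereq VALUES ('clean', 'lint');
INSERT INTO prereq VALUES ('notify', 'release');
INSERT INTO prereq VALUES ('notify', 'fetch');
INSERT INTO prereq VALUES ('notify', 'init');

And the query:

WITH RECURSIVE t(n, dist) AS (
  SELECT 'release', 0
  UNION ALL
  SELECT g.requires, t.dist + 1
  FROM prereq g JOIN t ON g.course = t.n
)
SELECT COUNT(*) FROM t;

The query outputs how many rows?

Base: (release, dist=0).
Iteration 1: edges from {release} -> (lint, dist=1), (rollback, dist=1).
Iteration 2: no outgoing edges from {lint,rollback}; recursion stops.
Total rows emitted: 3.

3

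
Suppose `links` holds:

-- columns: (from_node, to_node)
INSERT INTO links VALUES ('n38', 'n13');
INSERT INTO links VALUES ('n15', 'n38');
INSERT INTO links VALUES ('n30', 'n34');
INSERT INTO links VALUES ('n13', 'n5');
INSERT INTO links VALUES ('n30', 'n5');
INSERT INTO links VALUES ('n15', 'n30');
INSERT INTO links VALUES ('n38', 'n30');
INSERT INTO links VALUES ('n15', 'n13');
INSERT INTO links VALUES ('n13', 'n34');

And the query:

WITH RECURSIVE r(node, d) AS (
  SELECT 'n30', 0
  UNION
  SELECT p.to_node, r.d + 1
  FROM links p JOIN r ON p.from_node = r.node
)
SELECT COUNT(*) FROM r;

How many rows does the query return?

Base: (n30, d=0).
Iteration 1: edges from {n30} -> (n34, d=1), (n5, d=1).
Iteration 2: no outgoing edges from {n34,n5}; recursion stops.
Total rows emitted: 3.

3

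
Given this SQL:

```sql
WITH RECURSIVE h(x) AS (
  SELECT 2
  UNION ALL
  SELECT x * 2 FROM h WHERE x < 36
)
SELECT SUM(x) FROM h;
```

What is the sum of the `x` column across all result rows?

126

Base: x=2.
Iteration 1: 2 < 36 holds -> x = 2 * 2 = 4.
Iteration 2: 4 < 36 holds -> x = 4 * 2 = 8.
Iteration 3: 8 < 36 holds -> x = 8 * 2 = 16.
Iteration 4: 16 < 36 holds -> x = 16 * 2 = 32.
Iteration 5: 32 < 36 holds -> x = 32 * 2 = 64.
Iteration 6: 64 < 36 fails; recursion stops.
SUM(x) = 2 + 4 + 8 + 16 + 32 + 64 = 126.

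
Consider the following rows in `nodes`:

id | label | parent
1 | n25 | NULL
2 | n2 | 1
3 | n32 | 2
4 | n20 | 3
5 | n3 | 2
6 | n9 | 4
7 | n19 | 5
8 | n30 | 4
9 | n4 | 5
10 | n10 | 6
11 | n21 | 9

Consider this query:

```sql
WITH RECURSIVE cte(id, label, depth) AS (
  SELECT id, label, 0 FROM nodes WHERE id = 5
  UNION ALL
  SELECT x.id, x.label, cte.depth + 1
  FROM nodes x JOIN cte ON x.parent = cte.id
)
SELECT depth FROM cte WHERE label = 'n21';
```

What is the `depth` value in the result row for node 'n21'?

2

Base: id=5 (n3) at depth 0.
Iteration 1: rows with parent in {5} -> n19 (id 7, depth 1), n4 (id 9, depth 1).
Iteration 2: rows with parent in {7,9} -> n21 (id 11, depth 2).
Iteration 3: no rows with parent in {11}; recursion stops.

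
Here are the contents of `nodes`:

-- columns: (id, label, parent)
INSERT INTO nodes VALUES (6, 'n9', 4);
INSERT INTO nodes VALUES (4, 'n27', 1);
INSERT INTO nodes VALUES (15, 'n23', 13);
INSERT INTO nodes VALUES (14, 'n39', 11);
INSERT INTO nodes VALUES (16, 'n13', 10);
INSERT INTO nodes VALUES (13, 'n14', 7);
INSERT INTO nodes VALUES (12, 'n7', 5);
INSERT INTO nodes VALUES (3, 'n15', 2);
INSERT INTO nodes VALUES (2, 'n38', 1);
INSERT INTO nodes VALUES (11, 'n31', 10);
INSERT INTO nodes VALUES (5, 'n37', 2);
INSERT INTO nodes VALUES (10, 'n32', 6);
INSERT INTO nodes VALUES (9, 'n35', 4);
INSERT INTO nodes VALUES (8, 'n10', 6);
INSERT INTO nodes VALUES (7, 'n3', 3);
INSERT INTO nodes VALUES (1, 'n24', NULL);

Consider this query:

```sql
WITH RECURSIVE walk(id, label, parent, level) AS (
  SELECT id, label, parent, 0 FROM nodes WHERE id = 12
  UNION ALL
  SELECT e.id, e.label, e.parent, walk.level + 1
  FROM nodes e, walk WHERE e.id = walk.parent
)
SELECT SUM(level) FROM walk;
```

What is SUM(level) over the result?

6

Base: id=12 (n7), parent=5, level 0.
Iteration 1: join on id=5 -> n37 (id 5, parent=2, level 1).
Iteration 2: join on id=2 -> n38 (id 2, parent=1, level 2).
Iteration 3: join on id=1 -> n24 (id 1, parent=NULL, level 3).
Iteration 4: parent is NULL; no match; recursion stops.
SUM(level) = 0 + 1 + 2 + 3 = 6.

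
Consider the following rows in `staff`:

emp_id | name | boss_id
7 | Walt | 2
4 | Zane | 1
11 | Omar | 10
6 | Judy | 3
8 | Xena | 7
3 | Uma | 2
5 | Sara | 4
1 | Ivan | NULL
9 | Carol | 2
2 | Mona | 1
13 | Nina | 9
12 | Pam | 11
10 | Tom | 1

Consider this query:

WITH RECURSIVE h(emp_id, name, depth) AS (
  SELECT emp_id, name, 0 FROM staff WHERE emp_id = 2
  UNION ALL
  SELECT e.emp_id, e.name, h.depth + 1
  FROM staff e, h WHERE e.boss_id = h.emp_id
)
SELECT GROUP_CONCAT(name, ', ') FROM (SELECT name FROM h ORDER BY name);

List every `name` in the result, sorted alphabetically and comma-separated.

Base: emp_id=2 (Mona) at depth 0.
Iteration 1: rows with boss_id in {2} -> Uma (id 3, depth 1), Walt (id 7, depth 1), Carol (id 9, depth 1).
Iteration 2: rows with boss_id in {3,7,9} -> Judy (id 6, depth 2), Xena (id 8, depth 2), Nina (id 13, depth 2).
Iteration 3: no rows with boss_id in {6,8,13}; recursion stops.

Carol, Judy, Mona, Nina, Uma, Walt, Xena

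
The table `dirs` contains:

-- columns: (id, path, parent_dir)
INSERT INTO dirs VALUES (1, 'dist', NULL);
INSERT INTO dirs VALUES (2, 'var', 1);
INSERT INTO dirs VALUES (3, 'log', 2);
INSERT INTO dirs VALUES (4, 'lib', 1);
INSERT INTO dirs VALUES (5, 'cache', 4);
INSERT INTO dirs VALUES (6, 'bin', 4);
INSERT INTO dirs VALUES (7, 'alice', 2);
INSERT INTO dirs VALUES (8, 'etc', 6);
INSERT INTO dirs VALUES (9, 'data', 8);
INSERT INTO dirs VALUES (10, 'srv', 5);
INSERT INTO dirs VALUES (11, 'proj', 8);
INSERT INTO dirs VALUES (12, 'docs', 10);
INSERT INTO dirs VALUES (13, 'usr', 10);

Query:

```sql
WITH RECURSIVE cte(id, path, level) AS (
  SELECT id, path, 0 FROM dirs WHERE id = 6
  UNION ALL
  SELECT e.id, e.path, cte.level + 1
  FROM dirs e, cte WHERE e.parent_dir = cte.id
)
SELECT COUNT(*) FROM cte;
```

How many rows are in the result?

Base: id=6 (bin) at level 0.
Iteration 1: rows with parent_dir in {6} -> etc (id 8, level 1).
Iteration 2: rows with parent_dir in {8} -> data (id 9, level 2), proj (id 11, level 2).
Iteration 3: no rows with parent_dir in {9,11}; recursion stops.
Total rows emitted: 4.

4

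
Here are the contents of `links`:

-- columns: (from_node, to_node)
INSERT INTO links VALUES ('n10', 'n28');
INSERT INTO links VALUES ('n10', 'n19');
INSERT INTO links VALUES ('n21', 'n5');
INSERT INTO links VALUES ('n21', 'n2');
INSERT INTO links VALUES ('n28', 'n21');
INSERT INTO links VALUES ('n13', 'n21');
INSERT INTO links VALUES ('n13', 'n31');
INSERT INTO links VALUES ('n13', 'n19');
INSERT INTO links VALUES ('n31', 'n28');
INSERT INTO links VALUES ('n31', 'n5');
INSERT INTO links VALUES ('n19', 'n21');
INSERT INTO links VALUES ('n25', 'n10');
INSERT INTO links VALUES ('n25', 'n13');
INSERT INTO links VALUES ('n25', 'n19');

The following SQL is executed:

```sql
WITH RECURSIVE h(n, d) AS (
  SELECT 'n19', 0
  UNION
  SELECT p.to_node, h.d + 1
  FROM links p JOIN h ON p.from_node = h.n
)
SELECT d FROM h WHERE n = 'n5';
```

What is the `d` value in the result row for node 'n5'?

2

Base: (n19, d=0).
Iteration 1: edges from {n19} -> (n21, d=1).
Iteration 2: edges from {n21} -> (n2, d=2), (n5, d=2).
Iteration 3: no outgoing edges from {n2,n5}; recursion stops.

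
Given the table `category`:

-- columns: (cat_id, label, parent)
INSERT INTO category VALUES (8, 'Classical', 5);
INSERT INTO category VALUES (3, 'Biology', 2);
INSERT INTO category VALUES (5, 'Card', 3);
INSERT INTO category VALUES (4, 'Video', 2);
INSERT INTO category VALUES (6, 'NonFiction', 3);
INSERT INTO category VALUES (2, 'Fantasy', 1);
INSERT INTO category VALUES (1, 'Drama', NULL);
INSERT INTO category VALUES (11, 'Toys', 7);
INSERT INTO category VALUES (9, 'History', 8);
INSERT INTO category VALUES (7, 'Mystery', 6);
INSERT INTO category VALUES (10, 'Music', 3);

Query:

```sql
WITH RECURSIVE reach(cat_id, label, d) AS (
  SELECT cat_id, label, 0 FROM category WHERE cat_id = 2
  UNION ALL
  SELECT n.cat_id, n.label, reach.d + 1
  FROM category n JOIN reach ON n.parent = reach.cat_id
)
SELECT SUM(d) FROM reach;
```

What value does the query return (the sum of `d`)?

Base: cat_id=2 (Fantasy) at d 0.
Iteration 1: rows with parent in {2} -> Biology (id 3, d 1), Video (id 4, d 1).
Iteration 2: rows with parent in {3,4} -> Card (id 5, d 2), NonFiction (id 6, d 2), Music (id 10, d 2).
Iteration 3: rows with parent in {5,6,10} -> Mystery (id 7, d 3), Classical (id 8, d 3).
Iteration 4: rows with parent in {7,8} -> History (id 9, d 4), Toys (id 11, d 4).
Iteration 5: no rows with parent in {9,11}; recursion stops.
SUM(d) = 0 + 1 + 1 + 2 + 2 + 2 + 3 + 3 + 4 + 4 = 22.

22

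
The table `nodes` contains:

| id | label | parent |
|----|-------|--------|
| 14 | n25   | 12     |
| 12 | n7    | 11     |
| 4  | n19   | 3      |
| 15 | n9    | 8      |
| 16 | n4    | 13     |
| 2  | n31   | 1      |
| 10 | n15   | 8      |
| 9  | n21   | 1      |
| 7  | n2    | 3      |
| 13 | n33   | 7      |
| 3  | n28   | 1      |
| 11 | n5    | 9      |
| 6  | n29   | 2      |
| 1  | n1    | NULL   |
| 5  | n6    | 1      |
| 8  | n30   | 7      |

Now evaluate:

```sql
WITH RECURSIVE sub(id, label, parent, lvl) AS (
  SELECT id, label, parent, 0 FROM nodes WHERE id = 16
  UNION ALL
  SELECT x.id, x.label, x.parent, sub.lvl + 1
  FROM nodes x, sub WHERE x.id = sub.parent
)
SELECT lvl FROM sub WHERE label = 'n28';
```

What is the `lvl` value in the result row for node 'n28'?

3

Base: id=16 (n4), parent=13, lvl 0.
Iteration 1: join on id=13 -> n33 (id 13, parent=7, lvl 1).
Iteration 2: join on id=7 -> n2 (id 7, parent=3, lvl 2).
Iteration 3: join on id=3 -> n28 (id 3, parent=1, lvl 3).
Iteration 4: join on id=1 -> n1 (id 1, parent=NULL, lvl 4).
Iteration 5: parent is NULL; no match; recursion stops.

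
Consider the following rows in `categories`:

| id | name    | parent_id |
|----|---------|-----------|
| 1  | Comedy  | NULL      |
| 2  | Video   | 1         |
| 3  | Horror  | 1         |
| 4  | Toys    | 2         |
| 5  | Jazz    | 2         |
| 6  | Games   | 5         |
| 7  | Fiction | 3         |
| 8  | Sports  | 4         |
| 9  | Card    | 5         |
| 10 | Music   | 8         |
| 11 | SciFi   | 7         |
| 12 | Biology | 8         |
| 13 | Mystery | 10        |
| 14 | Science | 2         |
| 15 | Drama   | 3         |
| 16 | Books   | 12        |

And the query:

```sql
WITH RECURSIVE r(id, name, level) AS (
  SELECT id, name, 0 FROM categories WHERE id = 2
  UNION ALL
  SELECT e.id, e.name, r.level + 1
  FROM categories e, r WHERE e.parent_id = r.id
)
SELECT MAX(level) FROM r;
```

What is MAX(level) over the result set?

4

Base: id=2 (Video) at level 0.
Iteration 1: rows with parent_id in {2} -> Toys (id 4, level 1), Jazz (id 5, level 1), Science (id 14, level 1).
Iteration 2: rows with parent_id in {4,5,14} -> Games (id 6, level 2), Sports (id 8, level 2), Card (id 9, level 2).
Iteration 3: rows with parent_id in {6,8,9} -> Music (id 10, level 3), Biology (id 12, level 3).
Iteration 4: rows with parent_id in {10,12} -> Mystery (id 13, level 4), Books (id 16, level 4).
Iteration 5: no rows with parent_id in {13,16}; recursion stops.
level values: 0, 1, 1, 1, 2, 2, 2, 3, 3, 4, 4; the maximum is 4.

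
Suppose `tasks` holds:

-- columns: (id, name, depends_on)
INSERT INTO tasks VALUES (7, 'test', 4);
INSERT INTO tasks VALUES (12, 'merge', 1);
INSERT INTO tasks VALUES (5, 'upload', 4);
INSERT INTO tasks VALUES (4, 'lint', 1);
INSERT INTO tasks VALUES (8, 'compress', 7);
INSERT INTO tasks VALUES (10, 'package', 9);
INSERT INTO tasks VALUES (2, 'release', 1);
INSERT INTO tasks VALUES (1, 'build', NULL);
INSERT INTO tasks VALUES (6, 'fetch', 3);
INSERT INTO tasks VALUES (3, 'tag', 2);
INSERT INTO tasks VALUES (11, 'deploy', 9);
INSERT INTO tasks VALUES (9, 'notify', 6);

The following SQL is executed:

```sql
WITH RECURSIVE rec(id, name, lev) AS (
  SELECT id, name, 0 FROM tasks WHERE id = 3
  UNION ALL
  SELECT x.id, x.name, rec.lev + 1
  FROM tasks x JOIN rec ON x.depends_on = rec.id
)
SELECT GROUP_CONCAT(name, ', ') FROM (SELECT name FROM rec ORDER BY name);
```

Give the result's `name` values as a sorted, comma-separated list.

Base: id=3 (tag) at lev 0.
Iteration 1: rows with depends_on in {3} -> fetch (id 6, lev 1).
Iteration 2: rows with depends_on in {6} -> notify (id 9, lev 2).
Iteration 3: rows with depends_on in {9} -> package (id 10, lev 3), deploy (id 11, lev 3).
Iteration 4: no rows with depends_on in {10,11}; recursion stops.

deploy, fetch, notify, package, tag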